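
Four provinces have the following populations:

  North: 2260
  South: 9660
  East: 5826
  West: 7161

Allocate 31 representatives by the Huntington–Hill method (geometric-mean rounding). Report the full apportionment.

North 3; South 12; East 7; West 9

With divisor 810: modified quotas North 2.790, South 11.926, East 7.193, West 8.841.
Geometric-mean thresholds: North √(2·3)=2.449, South √(11·12)=11.489, East √(7·8)=7.483, West √(8·9)=8.485.
Each quota rounded against its threshold gives North 3, South 12, East 7, West 9 (total 31).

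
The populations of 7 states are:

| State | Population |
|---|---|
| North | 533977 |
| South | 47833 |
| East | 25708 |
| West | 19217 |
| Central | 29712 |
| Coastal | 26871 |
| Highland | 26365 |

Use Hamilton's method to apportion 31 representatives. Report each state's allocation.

The standard divisor is 709683/31 = 22893.
Standard quotas: North 23.3249, South 2.0894, East 1.1230, West 0.8394, Central 1.2979, Coastal 1.1738, Highland 1.1517.
Lower quotas: North 23, South 2, East 1, West 0, Central 1, Coastal 1, Highland 1 (sum 29, leaving 2 seats).
Remainders in descending order: West 0.8394, North 0.3249, Central 0.2979, Coastal 0.1738, Highland 0.1517, East 0.1230, South 0.0894.
Largest remainders: West, North receive the extra seats.

North 24, South 2, East 1, West 1, Central 1, Coastal 1, Highland 1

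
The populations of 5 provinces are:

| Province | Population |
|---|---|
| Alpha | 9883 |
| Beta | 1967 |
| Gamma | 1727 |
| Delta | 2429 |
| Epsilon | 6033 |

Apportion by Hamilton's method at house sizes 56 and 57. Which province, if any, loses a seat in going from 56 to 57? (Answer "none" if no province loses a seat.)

Gamma

At 56 seats: Alpha 25, Beta 5, Gamma 5, Delta 6, Epsilon 15.
At 57 seats: Alpha 26, Beta 5, Gamma 4, Delta 6, Epsilon 16.
Gamma drops from 5 to 4.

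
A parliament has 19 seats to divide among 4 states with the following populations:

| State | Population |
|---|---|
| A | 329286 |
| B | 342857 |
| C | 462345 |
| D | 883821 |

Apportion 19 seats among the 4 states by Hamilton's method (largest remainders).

Total 2018309; standard divisor 2018309/19 ≈ 106226.789.
Standard quotas: A 3.0998, B 3.2276, C 4.3524, D 8.3201.
Lower quotas: A 3, B 3, C 4, D 8 (sum 18, leaving 1 seat).
Remainders in descending order: C 0.3524, D 0.3201, B 0.2276, A 0.0998.
Largest remainder: C receives the extra seat.

A=3, B=3, C=5, D=8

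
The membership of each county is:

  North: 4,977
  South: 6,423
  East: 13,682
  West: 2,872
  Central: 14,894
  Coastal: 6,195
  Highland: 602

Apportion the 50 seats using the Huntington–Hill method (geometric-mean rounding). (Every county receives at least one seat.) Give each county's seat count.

North 5, South 6, East 14, West 3, Central 15, Coastal 6, Highland 1

With divisor 1003: modified quotas North 4.962, South 6.404, East 13.641, West 2.863, Central 14.849, Coastal 6.176, Highland 0.600.
Geometric-mean thresholds: North √(4·5)=4.472, South √(6·7)=6.481, East √(13·14)=13.491, West √(2·3)=2.449, Central √(14·15)=14.491, Coastal √(6·7)=6.481, Highland (min 1).
Each quota rounded against its threshold gives North 5, South 6, East 14, West 3, Central 15, Coastal 6, Highland 1 (total 50).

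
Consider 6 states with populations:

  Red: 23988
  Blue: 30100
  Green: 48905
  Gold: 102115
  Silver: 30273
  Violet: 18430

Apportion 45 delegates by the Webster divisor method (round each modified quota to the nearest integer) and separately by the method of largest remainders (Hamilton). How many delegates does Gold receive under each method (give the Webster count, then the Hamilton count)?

Webster: Red 4, Blue 5, Green 9, Gold 19, Silver 5, Violet 3.
Hamilton: Red 4, Blue 5, Green 9, Gold 18, Silver 6, Violet 3.
Gold gets 19 under Webster and 18 under Hamilton.

19 and 18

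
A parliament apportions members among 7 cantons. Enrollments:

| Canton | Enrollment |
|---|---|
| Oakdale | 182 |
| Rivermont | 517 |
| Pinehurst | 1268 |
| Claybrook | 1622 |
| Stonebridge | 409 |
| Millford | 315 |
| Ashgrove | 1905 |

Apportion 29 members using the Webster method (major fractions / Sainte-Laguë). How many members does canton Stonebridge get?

2

Standard divisor 6218/29 ≈ 214.414; standard quotas: Oakdale 0.849, Rivermont 2.411, Pinehurst 5.914, Claybrook 7.565, Stonebridge 1.908, Millford 1.469, Ashgrove 8.885.
Rounding to the nearest integer gives Oakdale 1, Rivermont 2, Pinehurst 6, Claybrook 8, Stonebridge 2, Millford 1, Ashgrove 9 — total 29, matching the house size, so no adjustment is needed.
Stonebridge receives 2.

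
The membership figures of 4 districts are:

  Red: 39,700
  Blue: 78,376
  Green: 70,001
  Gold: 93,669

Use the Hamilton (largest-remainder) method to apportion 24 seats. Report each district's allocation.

The standard divisor is 281746/24 ≈ 11739.417.
Standard quotas: Red 3.3818, Blue 6.6763, Green 5.9629, Gold 7.9790.
Lower quotas: Red 3, Blue 6, Green 5, Gold 7 (sum 21, leaving 3 seats).
Remainders in descending order: Gold 0.9790, Green 0.9629, Blue 0.6763, Red 0.3818.
The surplus seats go to Gold, Green, Blue.

Red 3, Blue 7, Green 6, Gold 8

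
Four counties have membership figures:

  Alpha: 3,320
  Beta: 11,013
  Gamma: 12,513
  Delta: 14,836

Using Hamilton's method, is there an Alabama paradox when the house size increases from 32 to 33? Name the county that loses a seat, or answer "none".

At 32 seats: Alpha 3, Beta 8, Gamma 10, Delta 11.
At 33 seats: Alpha 2, Beta 9, Gamma 10, Delta 12.
Alpha drops from 3 to 2.

Alpha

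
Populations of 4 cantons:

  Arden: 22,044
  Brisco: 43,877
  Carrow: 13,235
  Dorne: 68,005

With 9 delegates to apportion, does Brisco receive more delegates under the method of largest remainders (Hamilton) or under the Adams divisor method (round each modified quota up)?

Hamilton: Arden 1, Brisco 3, Carrow 1, Dorne 4.
Adams: Arden 2, Brisco 2, Carrow 1, Dorne 4.
Brisco gets 3 under Hamilton and 2 under Adams.

Hamilton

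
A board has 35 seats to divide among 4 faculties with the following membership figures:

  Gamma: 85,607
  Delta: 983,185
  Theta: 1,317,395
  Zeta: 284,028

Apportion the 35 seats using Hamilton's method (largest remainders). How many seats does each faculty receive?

Gamma 1, Delta 13, Theta 17, Zeta 4

The standard divisor is 2670215/35 ≈ 76291.857.
Standard quotas: Gamma 1.1221, Delta 12.8872, Theta 17.2678, Zeta 3.7229.
Lower quotas: Gamma 1, Delta 12, Theta 17, Zeta 3 (sum 33, leaving 2 seats).
Remainders in descending order: Delta 0.8872, Zeta 0.7229, Theta 0.2678, Gamma 0.1221.
The surplus seats go to Delta, Zeta.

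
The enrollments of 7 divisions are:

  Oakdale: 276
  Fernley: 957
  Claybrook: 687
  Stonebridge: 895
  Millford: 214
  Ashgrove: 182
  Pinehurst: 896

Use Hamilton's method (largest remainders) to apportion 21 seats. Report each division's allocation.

Standard divisor: 4107 ÷ 21 ≈ 195.571.
Standard quotas: Oakdale 1.411, Fernley 4.893, Claybrook 3.513, Stonebridge 4.576, Millford 1.094, Ashgrove 0.931, Pinehurst 4.581.
Lower quotas: Oakdale 1, Fernley 4, Claybrook 3, Stonebridge 4, Millford 1, Ashgrove 0, Pinehurst 4 (sum 17, leaving 4 seats).
Remainders in descending order: Ashgrove 0.931, Fernley 0.893, Pinehurst 0.581, Stonebridge 0.576, Claybrook 0.513, Oakdale 0.411, Millford 0.094.
The surplus seats go to Ashgrove, Fernley, Pinehurst, Stonebridge.

Oakdale: 1, Fernley: 5, Claybrook: 3, Stonebridge: 5, Millford: 1, Ashgrove: 1, Pinehurst: 5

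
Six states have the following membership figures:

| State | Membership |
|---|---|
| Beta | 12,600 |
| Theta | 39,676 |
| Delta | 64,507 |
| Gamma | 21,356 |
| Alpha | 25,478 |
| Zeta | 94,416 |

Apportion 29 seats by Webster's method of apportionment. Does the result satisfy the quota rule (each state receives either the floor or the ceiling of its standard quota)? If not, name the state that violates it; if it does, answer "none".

Standard quotas: Beta 1.416, Theta 4.459, Delta 7.250, Gamma 2.400, Alpha 2.863, Zeta 10.611.
Webster allocation: Beta 1, Theta 5, Delta 7, Gamma 2, Alpha 3, Zeta 11.
Every allocation lies between the lower and upper quota.

none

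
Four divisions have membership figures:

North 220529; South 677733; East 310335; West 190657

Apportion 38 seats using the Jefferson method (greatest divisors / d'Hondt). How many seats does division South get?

Standard divisor 1399254/38 ≈ 36822.474; standard quotas: North 5.989, South 18.405, East 8.428, West 5.178.
Rounding down gives 5, 18, 8, 5 = 36 seats, so the divisor must be adjusted.
With modified divisor 35100: modified quotas North 6.283, South 19.309, East 8.841, West 5.432.
Rounding down: North 6, South 19, East 8, West 5 (total 38).
South receives 19.

19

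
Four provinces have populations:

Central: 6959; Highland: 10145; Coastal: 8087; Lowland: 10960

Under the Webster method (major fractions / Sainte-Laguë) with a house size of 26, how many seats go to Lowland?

8

Standard divisor 36151/26 ≈ 1390.423; standard quotas: Central 5.005, Highland 7.296, Coastal 5.816, Lowland 7.882.
Rounding to the nearest integer gives Central 5, Highland 7, Coastal 6, Lowland 8 — total 26, matching the house size, so no adjustment is needed.
Lowland receives 8.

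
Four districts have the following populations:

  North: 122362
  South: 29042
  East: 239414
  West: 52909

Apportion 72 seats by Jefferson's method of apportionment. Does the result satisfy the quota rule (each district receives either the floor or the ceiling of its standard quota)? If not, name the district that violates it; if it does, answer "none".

East

Standard quotas: North 19.855, South 4.712, East 38.848, West 8.585.
Jefferson allocation: North 20, South 4, East 40, West 8.
East has quota 38.848 (lower 38, upper 39) but receives 40 — outside the quota interval.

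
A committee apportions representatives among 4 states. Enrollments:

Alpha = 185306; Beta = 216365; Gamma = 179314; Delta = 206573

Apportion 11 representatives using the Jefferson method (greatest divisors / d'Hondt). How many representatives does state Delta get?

Standard divisor 787558/11 ≈ 71596.182; standard quotas: Alpha 2.588, Beta 3.022, Gamma 2.505, Delta 2.885.
Rounding down gives 2, 3, 2, 2 = 9 seats, so the divisor must be adjusted.
With modified divisor 60800: modified quotas Alpha 3.048, Beta 3.559, Gamma 2.949, Delta 3.398.
Rounding down: Alpha 3, Beta 3, Gamma 2, Delta 3 (total 11).
Delta receives 3.

3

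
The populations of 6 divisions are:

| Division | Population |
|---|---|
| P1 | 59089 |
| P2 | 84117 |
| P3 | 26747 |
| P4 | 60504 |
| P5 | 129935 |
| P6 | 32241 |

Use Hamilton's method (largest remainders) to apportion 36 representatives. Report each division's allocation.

Total 392633; standard divisor 392633/36 ≈ 10906.472.
Standard quotas: P1 5.4178, P2 7.7126, P3 2.4524, P4 5.5475, P5 11.9136, P6 2.9561.
Lower quotas: P1 5, P2 7, P3 2, P4 5, P5 11, P6 2 (sum 32, leaving 4 seats).
Remainders in descending order: P6 0.9561, P5 0.9136, P2 0.7126, P4 0.5475, P3 0.4524, P1 0.4178.
Largest remainders: P6, P5, P2, P4 receive the extra seats.

P1: 5, P2: 8, P3: 2, P4: 6, P5: 12, P6: 3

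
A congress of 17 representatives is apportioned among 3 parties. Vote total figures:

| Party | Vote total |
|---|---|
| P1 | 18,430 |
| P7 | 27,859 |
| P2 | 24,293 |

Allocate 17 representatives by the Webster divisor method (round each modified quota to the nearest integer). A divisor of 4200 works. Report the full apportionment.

P1 4, P7 7, P2 6

With modified divisor 4200: modified quotas P1 4.388, P7 6.633, P2 5.784.
Rounding to the nearest integer: P1 4, P7 7, P2 6 (total 17).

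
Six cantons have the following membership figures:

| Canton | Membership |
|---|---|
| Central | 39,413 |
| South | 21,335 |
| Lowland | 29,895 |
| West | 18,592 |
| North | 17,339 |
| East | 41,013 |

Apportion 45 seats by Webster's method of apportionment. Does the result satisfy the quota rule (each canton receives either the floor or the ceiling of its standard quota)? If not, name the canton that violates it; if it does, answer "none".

Standard quotas: Central 10.583, South 5.729, Lowland 8.027, West 4.992, North 4.656, East 11.013.
Webster allocation: Central 10, South 6, Lowland 8, West 5, North 5, East 11.
Every allocation lies between the lower and upper quota.

none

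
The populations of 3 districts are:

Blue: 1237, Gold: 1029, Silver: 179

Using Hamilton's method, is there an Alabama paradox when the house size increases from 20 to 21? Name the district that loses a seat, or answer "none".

At 20 seats: Blue 10, Gold 8, Silver 2.
At 21 seats: Blue 11, Gold 9, Silver 1.
Silver drops from 2 to 1.

Silver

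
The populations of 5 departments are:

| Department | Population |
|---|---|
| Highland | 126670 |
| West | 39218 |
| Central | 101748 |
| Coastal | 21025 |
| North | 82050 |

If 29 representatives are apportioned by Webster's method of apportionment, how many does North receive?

6

Standard divisor 370711/29 ≈ 12783.138; standard quotas: Highland 9.909, West 3.068, Central 7.960, Coastal 1.645, North 6.419.
Rounding to the nearest integer gives Highland 10, West 3, Central 8, Coastal 2, North 6 — total 29, matching the house size, so no adjustment is needed.
North receives 6.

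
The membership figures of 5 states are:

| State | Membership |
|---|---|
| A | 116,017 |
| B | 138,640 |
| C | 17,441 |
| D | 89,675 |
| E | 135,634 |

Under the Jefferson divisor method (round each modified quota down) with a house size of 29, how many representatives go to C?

Standard divisor 497407/29 ≈ 17151.966; standard quotas: A 6.764, B 8.083, C 1.017, D 5.228, E 7.908.
Rounding down gives 6, 8, 1, 5, 7 = 27 seats, so the divisor must be adjusted.
With modified divisor 16000: modified quotas A 7.251, B 8.665, C 1.090, D 5.605, E 8.477.
Rounding down: A 7, B 8, C 1, D 5, E 8 (total 29).
C receives 1.

1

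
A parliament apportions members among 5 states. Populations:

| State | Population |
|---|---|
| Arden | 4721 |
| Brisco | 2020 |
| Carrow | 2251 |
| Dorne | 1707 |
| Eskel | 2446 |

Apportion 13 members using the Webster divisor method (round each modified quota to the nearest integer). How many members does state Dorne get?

Standard divisor 13145/13 ≈ 1011.154; standard quotas: Arden 4.669, Brisco 1.998, Carrow 2.226, Dorne 1.688, Eskel 2.419.
Rounding to the nearest integer gives Arden 5, Brisco 2, Carrow 2, Dorne 2, Eskel 2 — total 13, matching the house size, so no adjustment is needed.
Dorne receives 2.

2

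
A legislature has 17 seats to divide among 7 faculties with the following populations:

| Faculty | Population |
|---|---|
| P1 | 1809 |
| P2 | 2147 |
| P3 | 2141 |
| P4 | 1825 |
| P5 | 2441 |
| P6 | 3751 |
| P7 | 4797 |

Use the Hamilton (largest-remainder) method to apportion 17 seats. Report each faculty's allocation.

The standard divisor is 18911/17 ≈ 1112.412.
Standard quotas: P1 1.626, P2 1.930, P3 1.925, P4 1.641, P5 2.194, P6 3.372, P7 4.312.
Lower quotas: P1 1, P2 1, P3 1, P4 1, P5 2, P6 3, P7 4 (sum 13, leaving 4 seats).
Remainders in descending order: P2 0.930, P3 0.925, P4 0.641, P1 0.626, P6 0.372, P7 0.312, P5 0.194.
The surplus seats go to P2, P3, P4, P1.

P1 2, P2 2, P3 2, P4 2, P5 2, P6 3, P7 4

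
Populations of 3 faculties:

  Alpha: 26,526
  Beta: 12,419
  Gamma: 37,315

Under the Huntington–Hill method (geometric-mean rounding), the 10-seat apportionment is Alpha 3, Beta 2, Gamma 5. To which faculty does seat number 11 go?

Alpha

Priority for the next seat is population ÷ (√(s·(s+1))).
Priorities: Alpha 7657.397, Beta 5070.036, Gamma 6812.756.
Highest priority: Alpha.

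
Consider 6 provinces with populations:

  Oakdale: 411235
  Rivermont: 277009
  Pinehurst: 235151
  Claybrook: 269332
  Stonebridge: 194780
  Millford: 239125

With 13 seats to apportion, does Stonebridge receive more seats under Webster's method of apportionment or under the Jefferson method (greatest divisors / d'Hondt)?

Webster: Oakdale 3, Rivermont 2, Pinehurst 2, Claybrook 2, Stonebridge 2, Millford 2.
Jefferson: Oakdale 4, Rivermont 2, Pinehurst 2, Claybrook 2, Stonebridge 1, Millford 2.
Stonebridge gets 2 under Webster and 1 under Jefferson.

Webster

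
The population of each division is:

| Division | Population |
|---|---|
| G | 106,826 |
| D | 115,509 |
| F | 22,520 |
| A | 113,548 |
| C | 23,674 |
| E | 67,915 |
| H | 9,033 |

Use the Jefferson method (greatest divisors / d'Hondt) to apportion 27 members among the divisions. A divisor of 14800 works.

With modified divisor 14800: modified quotas G 7.218, D 7.805, F 1.522, A 7.672, C 1.600, E 4.589, H 0.610.
Rounding down: G 7, D 7, F 1, A 7, C 1, E 4, H 0 (total 27).

G 7; D 7; F 1; A 7; C 1; E 4; H 0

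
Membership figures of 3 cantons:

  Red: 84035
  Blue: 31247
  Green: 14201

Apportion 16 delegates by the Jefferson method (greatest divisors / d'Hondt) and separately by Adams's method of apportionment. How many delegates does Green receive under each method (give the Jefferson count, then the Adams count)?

1 and 2

Jefferson: Red 11, Blue 4, Green 1.
Adams: Red 10, Blue 4, Green 2.
Green gets 1 under Jefferson and 2 under Adams.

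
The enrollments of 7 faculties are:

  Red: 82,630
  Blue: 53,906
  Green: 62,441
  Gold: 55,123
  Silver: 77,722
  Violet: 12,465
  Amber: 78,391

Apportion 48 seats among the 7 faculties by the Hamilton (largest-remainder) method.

Total 422678; standard divisor 422678/48 ≈ 8805.792.
Standard quotas: Red 9.3836, Blue 6.1217, Green 7.0909, Gold 6.2599, Silver 8.8262, Violet 1.4155, Amber 8.9022.
Lower quotas: Red 9, Blue 6, Green 7, Gold 6, Silver 8, Violet 1, Amber 8 (sum 45, leaving 3 seats).
Remainders in descending order: Amber 0.9022, Silver 0.8262, Violet 0.4155, Red 0.3836, Gold 0.2599, Blue 0.1217, Green 0.0909.
The surplus seats go to Amber, Silver, Violet.

Red 9; Blue 6; Green 7; Gold 6; Silver 9; Violet 2; Amber 9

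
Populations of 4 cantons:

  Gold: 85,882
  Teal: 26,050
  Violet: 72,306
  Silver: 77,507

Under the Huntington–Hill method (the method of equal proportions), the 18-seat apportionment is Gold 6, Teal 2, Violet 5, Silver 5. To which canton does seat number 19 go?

Priority for the next seat is population ÷ (√(s·(s+1))).
Priorities: Gold 13251.880, Teal 10634.868, Violet 13201.209, Silver 14150.777.
Highest priority: Silver.

Silver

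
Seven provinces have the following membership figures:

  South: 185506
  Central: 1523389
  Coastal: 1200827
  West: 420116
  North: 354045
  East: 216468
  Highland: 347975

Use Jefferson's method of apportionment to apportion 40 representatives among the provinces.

Standard divisor 4248326/40 ≈ 106208.15; standard quotas: South 1.747, Central 14.343, Coastal 11.306, West 3.956, North 3.334, East 2.038, Highland 3.276.
Rounding down gives 1, 14, 11, 3, 3, 2, 3 = 37 seats, so the divisor must be adjusted.
With modified divisor 97600: modified quotas South 1.901, Central 15.608, Coastal 12.304, West 4.304, North 3.628, East 2.218, Highland 3.565.
Rounding down: South 1, Central 15, Coastal 12, West 4, North 3, East 2, Highland 3 (total 40).

South: 1, Central: 15, Coastal: 12, West: 4, North: 3, East: 2, Highland: 3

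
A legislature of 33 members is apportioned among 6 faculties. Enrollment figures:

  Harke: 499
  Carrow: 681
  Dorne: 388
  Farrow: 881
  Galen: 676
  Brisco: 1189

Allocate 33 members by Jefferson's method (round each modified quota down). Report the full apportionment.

Harke=4; Carrow=5; Dorne=3; Farrow=7; Galen=5; Brisco=9

Standard divisor 4314/33 ≈ 130.727; standard quotas: Harke 3.817, Carrow 5.209, Dorne 2.968, Farrow 6.739, Galen 5.171, Brisco 9.095.
Rounding down gives 3, 5, 2, 6, 5, 9 = 30 seats, so the divisor must be adjusted.
With modified divisor 120: modified quotas Harke 4.158, Carrow 5.675, Dorne 3.233, Farrow 7.342, Galen 5.633, Brisco 9.908.
Rounding down: Harke 4, Carrow 5, Dorne 3, Farrow 7, Galen 5, Brisco 9 (total 33).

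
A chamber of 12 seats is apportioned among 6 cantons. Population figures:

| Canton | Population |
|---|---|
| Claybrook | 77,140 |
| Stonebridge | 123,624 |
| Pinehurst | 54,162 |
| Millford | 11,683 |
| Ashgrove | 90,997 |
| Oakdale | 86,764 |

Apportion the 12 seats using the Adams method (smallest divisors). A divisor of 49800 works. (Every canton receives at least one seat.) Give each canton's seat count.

Claybrook=2; Stonebridge=3; Pinehurst=2; Millford=1; Ashgrove=2; Oakdale=2

With modified divisor 49800: modified quotas Claybrook 1.549, Stonebridge 2.482, Pinehurst 1.088, Millford 0.235, Ashgrove 1.827, Oakdale 1.742.
Rounding up: Claybrook 2, Stonebridge 3, Pinehurst 2, Millford 1, Ashgrove 2, Oakdale 2 (total 12).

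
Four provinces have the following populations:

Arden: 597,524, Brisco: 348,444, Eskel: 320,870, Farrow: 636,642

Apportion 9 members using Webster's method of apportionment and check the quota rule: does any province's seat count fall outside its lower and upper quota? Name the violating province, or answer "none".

Standard quotas: Arden 2.825, Brisco 1.648, Eskel 1.517, Farrow 3.010.
Webster allocation: Arden 3, Brisco 2, Eskel 1, Farrow 3.
Every allocation lies between the lower and upper quota.

none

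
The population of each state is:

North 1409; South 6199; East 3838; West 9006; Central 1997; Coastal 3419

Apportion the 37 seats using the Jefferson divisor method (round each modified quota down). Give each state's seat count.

Standard divisor 25868/37 ≈ 699.135; standard quotas: North 2.015, South 8.867, East 5.490, West 12.882, Central 2.856, Coastal 4.890.
Rounding down gives 2, 8, 5, 12, 2, 4 = 33 seats, so the divisor must be adjusted.
With modified divisor 650: modified quotas North 2.168, South 9.537, East 5.905, West 13.855, Central 3.072, Coastal 5.260.
Rounding down: North 2, South 9, East 5, West 13, Central 3, Coastal 5 (total 37).

North 2, South 9, East 5, West 13, Central 3, Coastal 5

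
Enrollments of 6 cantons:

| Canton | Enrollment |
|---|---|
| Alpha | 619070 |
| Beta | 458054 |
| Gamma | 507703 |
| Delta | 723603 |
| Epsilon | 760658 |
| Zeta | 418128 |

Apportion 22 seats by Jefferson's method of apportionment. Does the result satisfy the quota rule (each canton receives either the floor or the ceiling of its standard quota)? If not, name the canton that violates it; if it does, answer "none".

Standard quotas: Alpha 3.906, Beta 2.890, Gamma 3.203, Delta 4.565, Epsilon 4.799, Zeta 2.638.
Jefferson allocation: Alpha 4, Beta 3, Gamma 3, Delta 5, Epsilon 5, Zeta 2.
Every allocation lies between the lower and upper quota.

none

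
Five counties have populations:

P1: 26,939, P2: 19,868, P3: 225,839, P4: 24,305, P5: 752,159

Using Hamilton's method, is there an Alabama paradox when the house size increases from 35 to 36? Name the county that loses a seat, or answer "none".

At 35 seats: P1 1, P2 1, P3 7, P4 1, P5 25.
At 36 seats: P1 1, P2 0, P3 8, P4 1, P5 26.
P2 drops from 1 to 0.

P2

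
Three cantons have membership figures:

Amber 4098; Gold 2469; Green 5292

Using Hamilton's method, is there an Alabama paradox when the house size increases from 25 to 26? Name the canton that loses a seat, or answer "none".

none

At 25 seats: Amber 9, Gold 5, Green 11.
At 26 seats: Amber 9, Gold 5, Green 12.
No canton's allocation decreased.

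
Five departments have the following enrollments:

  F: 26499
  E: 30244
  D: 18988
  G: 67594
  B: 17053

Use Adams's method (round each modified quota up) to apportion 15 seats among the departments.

F: 2, E: 3, D: 2, G: 6, B: 2

Standard divisor 160378/15 ≈ 10691.867; standard quotas: F 2.478, E 2.829, D 1.776, G 6.322, B 1.595.
Rounding up gives 3, 3, 2, 7, 2 = 17 seats, so the divisor must be adjusted.
With modified divisor 13400: modified quotas F 1.978, E 2.257, D 1.417, G 5.044, B 1.273.
Rounding up: F 2, E 3, D 2, G 6, B 2 (total 15).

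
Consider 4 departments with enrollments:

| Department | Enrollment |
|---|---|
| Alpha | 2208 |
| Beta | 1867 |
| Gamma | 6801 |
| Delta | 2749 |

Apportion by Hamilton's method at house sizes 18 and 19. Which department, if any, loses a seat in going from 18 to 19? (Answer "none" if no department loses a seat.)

At 18 seats: Alpha 3, Beta 2, Gamma 9, Delta 4.
At 19 seats: Alpha 3, Beta 3, Gamma 9, Delta 4.
No department's allocation decreased.

none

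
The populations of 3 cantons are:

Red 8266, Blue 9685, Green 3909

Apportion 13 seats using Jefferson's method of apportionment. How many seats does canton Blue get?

6

Standard divisor 21860/13 ≈ 1681.538; standard quotas: Red 4.916, Blue 5.760, Green 2.325.
Rounding down gives 4, 5, 2 = 11 seats, so the divisor must be adjusted.
With modified divisor 1500: modified quotas Red 5.511, Blue 6.457, Green 2.606.
Rounding down: Red 5, Blue 6, Green 2 (total 13).
Blue receives 6.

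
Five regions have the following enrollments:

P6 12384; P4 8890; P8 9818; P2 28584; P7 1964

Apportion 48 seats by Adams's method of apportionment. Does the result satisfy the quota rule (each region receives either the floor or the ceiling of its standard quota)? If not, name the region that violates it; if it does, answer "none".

Standard quotas: P6 9.644, P4 6.923, P8 7.645, P2 22.259, P7 1.529.
Adams allocation: P6 10, P4 7, P8 8, P2 21, P7 2.
P2 has quota 22.259 (lower 22, upper 23) but receives 21 — outside the quota interval.

P2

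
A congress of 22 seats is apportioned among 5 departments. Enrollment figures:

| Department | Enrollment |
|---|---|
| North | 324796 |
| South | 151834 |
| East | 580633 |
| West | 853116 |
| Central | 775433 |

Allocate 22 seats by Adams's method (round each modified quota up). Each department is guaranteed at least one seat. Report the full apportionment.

Standard divisor 2685812/22 ≈ 122082.364; standard quotas: North 2.660, South 1.244, East 4.756, West 6.988, Central 6.352.
Rounding up gives 3, 2, 5, 7, 7 = 24 seats, so the divisor must be adjusted.
With modified divisor 143700: modified quotas North 2.260, South 1.057, East 4.041, West 5.937, Central 5.396.
Rounding up: North 3, South 2, East 5, West 6, Central 6 (total 22).

North 3, South 2, East 5, West 6, Central 6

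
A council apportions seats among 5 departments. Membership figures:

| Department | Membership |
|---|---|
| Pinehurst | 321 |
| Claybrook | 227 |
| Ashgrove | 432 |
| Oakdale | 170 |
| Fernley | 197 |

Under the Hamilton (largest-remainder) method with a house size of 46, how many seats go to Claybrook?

Standard divisor: 1347 ÷ 46 ≈ 29.283.
Standard quotas: Pinehurst 10.962, Claybrook 7.752, Ashgrove 14.753, Oakdale 5.805, Fernley 6.728.
Lower quotas: Pinehurst 10, Claybrook 7, Ashgrove 14, Oakdale 5, Fernley 6 (sum 42, leaving 4 seats).
Remainders in descending order: Pinehurst 0.962, Oakdale 0.805, Ashgrove 0.753, Claybrook 0.752, Fernley 0.728.
Largest remainders: Pinehurst, Oakdale, Ashgrove, Claybrook receive the extra seats.
Claybrook receives 8.

8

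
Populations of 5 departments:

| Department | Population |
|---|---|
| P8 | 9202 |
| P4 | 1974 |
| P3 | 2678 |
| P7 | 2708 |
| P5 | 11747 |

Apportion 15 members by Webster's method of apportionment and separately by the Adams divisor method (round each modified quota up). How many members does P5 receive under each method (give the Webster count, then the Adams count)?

Webster: P8 5, P4 1, P3 1, P7 1, P5 7.
Adams: P8 4, P4 1, P3 2, P7 2, P5 6.
P5 gets 7 under Webster and 6 under Adams.

7 and 6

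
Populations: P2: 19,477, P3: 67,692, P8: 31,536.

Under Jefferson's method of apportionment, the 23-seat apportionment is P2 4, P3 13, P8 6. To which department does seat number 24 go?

Priority for the next seat is population ÷ (current seats + 1).
Priorities: P2 3895.400, P3 4835.143, P8 4505.143.
Highest priority: P3.

P3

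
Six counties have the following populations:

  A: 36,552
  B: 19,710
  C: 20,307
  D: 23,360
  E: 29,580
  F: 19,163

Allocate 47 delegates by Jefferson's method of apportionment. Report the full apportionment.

Standard divisor 148672/47 ≈ 3163.234; standard quotas: A 11.555, B 6.231, C 6.420, D 7.385, E 9.351, F 6.058.
Rounding down gives 11, 6, 6, 7, 9, 6 = 45 seats, so the divisor must be adjusted.
With modified divisor 2940: modified quotas A 12.433, B 6.704, C 6.907, D 7.946, E 10.061, F 6.518.
Rounding down: A 12, B 6, C 6, D 7, E 10, F 6 (total 47).

A 12, B 6, C 6, D 7, E 10, F 6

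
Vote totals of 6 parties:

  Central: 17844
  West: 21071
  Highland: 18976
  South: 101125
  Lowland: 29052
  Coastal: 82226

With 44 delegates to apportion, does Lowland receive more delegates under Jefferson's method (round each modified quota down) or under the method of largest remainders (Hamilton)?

Hamilton

Jefferson: Central 3, West 3, Highland 3, South 17, Lowland 4, Coastal 14.
Hamilton: Central 3, West 3, Highland 3, South 17, Lowland 5, Coastal 13.
Lowland gets 4 under Jefferson and 5 under Hamilton.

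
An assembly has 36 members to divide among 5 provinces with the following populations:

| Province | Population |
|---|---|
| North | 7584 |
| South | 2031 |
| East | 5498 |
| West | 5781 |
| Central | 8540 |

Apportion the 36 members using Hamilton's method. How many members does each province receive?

The standard divisor is 29434/36 ≈ 817.611.
Standard quotas: North 9.2758, South 2.4841, East 6.7245, West 7.0706, Central 10.4451.
Lower quotas: North 9, South 2, East 6, West 7, Central 10 (sum 34, leaving 2 seats).
Remainders in descending order: East 0.7245, South 0.4841, Central 0.4451, North 0.2758, West 0.0706.
Largest remainders: East, South receive the extra seats.

North 9; South 3; East 7; West 7; Central 10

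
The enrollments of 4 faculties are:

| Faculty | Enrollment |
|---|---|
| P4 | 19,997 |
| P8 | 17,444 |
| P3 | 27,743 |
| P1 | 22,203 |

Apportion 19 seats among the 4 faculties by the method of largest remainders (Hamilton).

Standard divisor: 87387 ÷ 19 ≈ 4599.316.
Standard quotas: P4 4.3478, P8 3.7927, P3 6.0320, P1 4.8275.
Lower quotas: P4 4, P8 3, P3 6, P1 4 (sum 17, leaving 2 seats).
Remainders in descending order: P1 0.8275, P8 0.7927, P4 0.3478, P3 0.0320.
Largest remainders: P1, P8 receive the extra seats.

P4 4, P8 4, P3 6, P1 5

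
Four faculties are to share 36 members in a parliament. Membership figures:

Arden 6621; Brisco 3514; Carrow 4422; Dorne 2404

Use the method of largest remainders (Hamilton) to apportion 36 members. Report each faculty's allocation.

Arden=14, Brisco=8, Carrow=9, Dorne=5

Standard divisor: 16961 ÷ 36 ≈ 471.139.
Standard quotas: Arden 14.0532, Brisco 7.4585, Carrow 9.3858, Dorne 5.1025.
Lower quotas: Arden 14, Brisco 7, Carrow 9, Dorne 5 (sum 35, leaving 1 seat).
Remainders in descending order: Brisco 0.4585, Carrow 0.3858, Dorne 0.1025, Arden 0.0532.
Largest remainder: Brisco receives the extra seat.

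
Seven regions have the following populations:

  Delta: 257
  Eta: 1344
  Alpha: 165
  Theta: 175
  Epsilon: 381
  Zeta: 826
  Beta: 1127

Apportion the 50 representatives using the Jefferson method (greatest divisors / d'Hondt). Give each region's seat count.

Standard divisor 4275/50 ≈ 85.5; standard quotas: Delta 3.006, Eta 15.719, Alpha 1.930, Theta 2.047, Epsilon 4.456, Zeta 9.661, Beta 13.181.
Rounding down gives 3, 15, 1, 2, 4, 9, 13 = 47 seats, so the divisor must be adjusted.
With modified divisor 81.5: modified quotas Delta 3.153, Eta 16.491, Alpha 2.025, Theta 2.147, Epsilon 4.675, Zeta 10.135, Beta 13.828.
Rounding down: Delta 3, Eta 16, Alpha 2, Theta 2, Epsilon 4, Zeta 10, Beta 13 (total 50).

Delta 3, Eta 16, Alpha 2, Theta 2, Epsilon 4, Zeta 10, Beta 13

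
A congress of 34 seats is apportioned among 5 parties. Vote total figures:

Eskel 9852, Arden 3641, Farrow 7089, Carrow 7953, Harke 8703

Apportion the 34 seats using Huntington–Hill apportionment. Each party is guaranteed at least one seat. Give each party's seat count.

Eskel 9, Arden 3, Farrow 7, Carrow 7, Harke 8

With divisor 1078: modified quotas Eskel 9.139, Arden 3.378, Farrow 6.576, Carrow 7.378, Harke 8.073.
Geometric-mean thresholds: Eskel √(9·10)=9.487, Arden √(3·4)=3.464, Farrow √(6·7)=6.481, Carrow √(7·8)=7.483, Harke √(8·9)=8.485.
Each quota rounded against its threshold gives Eskel 9, Arden 3, Farrow 7, Carrow 7, Harke 8 (total 34).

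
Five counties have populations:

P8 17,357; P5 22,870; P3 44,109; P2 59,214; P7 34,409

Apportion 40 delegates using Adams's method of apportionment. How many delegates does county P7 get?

8

Standard divisor 177959/40 ≈ 4448.975; standard quotas: P8 3.901, P5 5.141, P3 9.914, P2 13.310, P7 7.734.
Rounding up gives 4, 6, 10, 14, 8 = 42 seats, so the divisor must be adjusted.
With modified divisor 4700: modified quotas P8 3.693, P5 4.866, P3 9.385, P2 12.599, P7 7.321.
Rounding up: P8 4, P5 5, P3 10, P2 13, P7 8 (total 40).
P7 receives 8.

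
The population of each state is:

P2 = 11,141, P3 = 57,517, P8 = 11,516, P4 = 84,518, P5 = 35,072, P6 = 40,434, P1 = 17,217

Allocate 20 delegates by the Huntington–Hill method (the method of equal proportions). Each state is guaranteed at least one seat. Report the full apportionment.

With divisor 12951: modified quotas P2 0.860, P3 4.441, P8 0.889, P4 6.526, P5 2.708, P6 3.122, P1 1.329.
Geometric-mean thresholds: P2 (min 1), P3 √(4·5)=4.472, P8 (min 1), P4 √(6·7)=6.481, P5 √(2·3)=2.449, P6 √(3·4)=3.464, P1 √(1·2)=1.414.
Each quota rounded against its threshold gives P2 1, P3 4, P8 1, P4 7, P5 3, P6 3, P1 1 (total 20).

P2 1, P3 4, P8 1, P4 7, P5 3, P6 3, P1 1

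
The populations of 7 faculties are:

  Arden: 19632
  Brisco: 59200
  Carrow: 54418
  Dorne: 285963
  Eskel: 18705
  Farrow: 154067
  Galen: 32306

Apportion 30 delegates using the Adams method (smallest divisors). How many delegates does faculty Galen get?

2

Standard divisor 624291/30 ≈ 20809.7; standard quotas: Arden 0.943, Brisco 2.845, Carrow 2.615, Dorne 13.742, Eskel 0.899, Farrow 7.404, Galen 1.552.
Rounding up gives 1, 3, 3, 14, 1, 8, 2 = 32 seats, so the divisor must be adjusted.
With modified divisor 22900: modified quotas Arden 0.857, Brisco 2.585, Carrow 2.376, Dorne 12.487, Eskel 0.817, Farrow 6.728, Galen 1.411.
Rounding up: Arden 1, Brisco 3, Carrow 3, Dorne 13, Eskel 1, Farrow 7, Galen 2 (total 30).
Galen receives 2.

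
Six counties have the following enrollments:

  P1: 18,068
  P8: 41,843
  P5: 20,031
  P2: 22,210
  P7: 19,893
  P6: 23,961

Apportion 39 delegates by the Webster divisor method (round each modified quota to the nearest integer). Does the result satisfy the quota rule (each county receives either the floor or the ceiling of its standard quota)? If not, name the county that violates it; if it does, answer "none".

Standard quotas: P1 4.826, P8 11.177, P5 5.351, P2 5.933, P7 5.314, P6 6.400.
Webster allocation: P1 5, P8 11, P5 5, P2 6, P7 5, P6 7.
Every allocation lies between the lower and upper quota.

none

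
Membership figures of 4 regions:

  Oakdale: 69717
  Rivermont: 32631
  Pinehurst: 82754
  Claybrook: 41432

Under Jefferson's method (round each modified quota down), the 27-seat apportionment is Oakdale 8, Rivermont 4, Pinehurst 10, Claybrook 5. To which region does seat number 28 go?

Oakdale

Priority for the next seat is population ÷ (current seats + 1).
Priorities: Oakdale 7746.333, Rivermont 6526.200, Pinehurst 7523.091, Claybrook 6905.333.
Highest priority: Oakdale.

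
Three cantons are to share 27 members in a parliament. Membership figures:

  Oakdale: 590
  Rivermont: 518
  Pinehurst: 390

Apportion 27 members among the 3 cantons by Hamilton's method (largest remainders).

Oakdale 11, Rivermont 9, Pinehurst 7

The standard divisor is 1498/27 ≈ 55.481.
Standard quotas: Oakdale 10.634, Rivermont 9.336, Pinehurst 7.029.
Lower quotas: Oakdale 10, Rivermont 9, Pinehurst 7 (sum 26, leaving 1 seat).
Remainders in descending order: Oakdale 0.634, Rivermont 0.336, Pinehurst 0.029.
The surplus seat goes to Oakdale.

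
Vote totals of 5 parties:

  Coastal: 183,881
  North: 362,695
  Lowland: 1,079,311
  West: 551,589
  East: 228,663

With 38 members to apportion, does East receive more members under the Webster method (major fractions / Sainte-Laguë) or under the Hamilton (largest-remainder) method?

Webster: Coastal 3, North 6, Lowland 17, West 8, East 4.
Hamilton: Coastal 3, North 6, Lowland 17, West 9, East 3.
East gets 4 under Webster and 3 under Hamilton.

Webster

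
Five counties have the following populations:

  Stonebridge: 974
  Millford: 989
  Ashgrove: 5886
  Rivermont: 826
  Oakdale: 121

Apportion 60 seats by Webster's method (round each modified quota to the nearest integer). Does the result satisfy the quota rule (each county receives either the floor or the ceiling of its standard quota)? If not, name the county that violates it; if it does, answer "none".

Ashgrove

Standard quotas: Stonebridge 6.644, Millford 6.746, Ashgrove 40.150, Rivermont 5.634, Oakdale 0.825.
Webster allocation: Stonebridge 7, Millford 7, Ashgrove 39, Rivermont 6, Oakdale 1.
Ashgrove has quota 40.150 (lower 40, upper 41) but receives 39 — outside the quota interval.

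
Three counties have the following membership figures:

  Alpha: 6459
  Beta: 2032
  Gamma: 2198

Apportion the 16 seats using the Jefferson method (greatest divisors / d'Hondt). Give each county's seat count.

Alpha: 10; Beta: 3; Gamma: 3

Standard divisor 10689/16 ≈ 668.062; standard quotas: Alpha 9.668, Beta 3.042, Gamma 3.290.
Rounding down gives 9, 3, 3 = 15 seats, so the divisor must be adjusted.
With modified divisor 600: modified quotas Alpha 10.765, Beta 3.387, Gamma 3.663.
Rounding down: Alpha 10, Beta 3, Gamma 3 (total 16).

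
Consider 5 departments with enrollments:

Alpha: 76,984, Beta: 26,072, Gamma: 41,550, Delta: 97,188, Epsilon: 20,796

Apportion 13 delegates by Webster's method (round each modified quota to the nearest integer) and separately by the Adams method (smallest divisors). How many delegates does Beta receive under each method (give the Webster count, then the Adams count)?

1 and 2

Webster: Alpha 4, Beta 1, Gamma 2, Delta 5, Epsilon 1.
Adams: Alpha 4, Beta 2, Gamma 2, Delta 4, Epsilon 1.
Beta gets 1 under Webster and 2 under Adams.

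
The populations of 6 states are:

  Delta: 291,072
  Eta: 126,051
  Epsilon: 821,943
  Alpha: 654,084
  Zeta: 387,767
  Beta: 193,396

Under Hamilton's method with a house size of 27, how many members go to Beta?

The standard divisor is 2474313/27 ≈ 91641.222.
Standard quotas: Delta 3.1762, Eta 1.3755, Epsilon 8.9691, Alpha 7.1374, Zeta 4.2314, Beta 2.1104.
Lower quotas: Delta 3, Eta 1, Epsilon 8, Alpha 7, Zeta 4, Beta 2 (sum 25, leaving 2 seats).
Remainders in descending order: Epsilon 0.9691, Eta 0.3755, Zeta 0.2314, Delta 0.1762, Alpha 0.1374, Beta 0.1104.
The surplus seats go to Epsilon, Eta.
Beta receives 2.

2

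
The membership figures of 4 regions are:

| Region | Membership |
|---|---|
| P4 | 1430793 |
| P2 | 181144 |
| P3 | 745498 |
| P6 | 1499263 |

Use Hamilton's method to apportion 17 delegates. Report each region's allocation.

Standard divisor: 3856698 ÷ 17 ≈ 226864.588.
Standard quotas: P4 6.3068, P2 0.7985, P3 3.2861, P6 6.6086.
Lower quotas: P4 6, P2 0, P3 3, P6 6 (sum 15, leaving 2 seats).
Remainders in descending order: P2 0.7985, P6 0.6086, P4 0.3068, P3 0.2861.
The surplus seats go to P2, P6.

P4 6; P2 1; P3 3; P6 7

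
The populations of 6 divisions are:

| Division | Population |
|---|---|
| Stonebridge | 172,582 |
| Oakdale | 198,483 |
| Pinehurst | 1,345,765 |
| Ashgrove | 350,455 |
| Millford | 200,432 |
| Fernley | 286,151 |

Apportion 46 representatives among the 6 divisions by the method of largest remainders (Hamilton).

Stonebridge 3, Oakdale 4, Pinehurst 24, Ashgrove 6, Millford 4, Fernley 5

Standard divisor: 2553868 ÷ 46 ≈ 55518.87.
Standard quotas: Stonebridge 3.1085, Oakdale 3.5751, Pinehurst 24.2398, Ashgrove 6.3124, Millford 3.6102, Fernley 5.1541.
Lower quotas: Stonebridge 3, Oakdale 3, Pinehurst 24, Ashgrove 6, Millford 3, Fernley 5 (sum 44, leaving 2 seats).
Remainders in descending order: Millford 0.6102, Oakdale 0.5751, Ashgrove 0.3124, Pinehurst 0.2398, Fernley 0.1541, Stonebridge 0.1085.
The surplus seats go to Millford, Oakdale.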